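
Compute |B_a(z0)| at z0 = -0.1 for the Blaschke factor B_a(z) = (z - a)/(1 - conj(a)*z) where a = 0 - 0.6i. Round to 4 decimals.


Step 1: Numerator z0 - a = -0.1 - (0 - 0.6i) = -0.1 + 0.6i
Step 2: Denominator 1 - conj(a)*z0 = 1 - (0 + 0.6i)*(-0.1) = 1 + 0.06i
Step 3: |z0 - a|^2 = (-0.1)^2 + 0.6^2 = 0.37; |1 - conj(a)*z0|^2 = 1^2 + 0.06^2 = 1.0036
Step 4: |B_a(-0.1)| = sqrt(0.37 / 1.0036) = sqrt(0.368673)
Step 5: = 0.6072

0.6072


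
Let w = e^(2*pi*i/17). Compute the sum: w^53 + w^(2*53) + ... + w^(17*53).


Step 1: The sum sum_{j=1}^{n} w^(k*j) equals n if n | k, else 0.
Step 2: Here n = 17, k = 53
Step 3: Does n divide k? 17 | 53 -> False
Step 4: Sum = 0

0


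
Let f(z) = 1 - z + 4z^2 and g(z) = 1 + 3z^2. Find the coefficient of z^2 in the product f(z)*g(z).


Step 1: z^2 term in f*g comes from: (1)*(3z^2) + (-z)*(0) + (4z^2)*(1)
Step 2: = 3 + 0 + 4
Step 3: = 7

7


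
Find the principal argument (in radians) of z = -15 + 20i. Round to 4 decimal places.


Step 1: z = -15 + 20i
Step 2: arg(z) = atan2(20, -15)
Step 3: arg(z) = 2.2143

2.2143


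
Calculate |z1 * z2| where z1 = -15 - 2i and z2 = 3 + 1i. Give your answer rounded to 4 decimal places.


Step 1: |z1| = sqrt((-15)^2 + (-2)^2) = sqrt(229)
Step 2: |z2| = sqrt(3^2 + 1^2) = sqrt(10)
Step 3: |z1*z2| = |z1|*|z2| = sqrt(229) * sqrt(10) = sqrt(229 * 10) = sqrt(2290)
Step 4: = 47.8539

47.8539


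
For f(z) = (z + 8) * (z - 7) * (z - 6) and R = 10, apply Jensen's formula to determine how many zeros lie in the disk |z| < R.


Jensen's formula: (1/2pi)*integral log|f(Re^it)|dt = log|f(0)| + sum_{|a_k|<R} log(R/|a_k|)
Step 1: f(0) = 8 * (-7) * (-6) = 336
Step 2: log|f(0)| = log|-8| + log|7| + log|6| = 5.8171
Step 3: Zeros inside |z| < 10: -8, 7, 6
Step 4: Jensen sum = log(10/8) + log(10/7) + log(10/6) = 1.0906
Step 5: n(R) = number of terms in the Jensen sum = count of zeros inside |z| < 10 = 3

3


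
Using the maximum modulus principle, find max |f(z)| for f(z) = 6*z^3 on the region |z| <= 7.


Step 1: On |z| = 7, |f(z)| = 6 * |z|^3 = 6 * 7^3
Step 2: By maximum modulus principle, maximum is on boundary.
Step 3: Maximum = 6 * 343 = 2058

2058


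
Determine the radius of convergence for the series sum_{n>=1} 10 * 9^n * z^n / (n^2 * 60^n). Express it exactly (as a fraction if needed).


Step 1: General term a_n = 10 * 9^n / (n^2 * 60^n)
Step 2: By the root test, |a_n|^(1/n) = 10^(1/n) * 9 / (n^(2/n) * 60) -> 9/60 as n -> infinity (since 10^(1/n) -> 1 and n^(2/n) -> 1)
Step 3: R = 1/lim|a_n|^(1/n) = 60/9 = 20/3

20/3


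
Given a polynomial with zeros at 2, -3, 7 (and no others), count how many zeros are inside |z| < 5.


Step 1: Check each root:
  z = 2: |2| = 2 < 5
  z = -3: |-3| = 3 < 5
  z = 7: |7| = 7 >= 5
Step 2: Count = 2

2


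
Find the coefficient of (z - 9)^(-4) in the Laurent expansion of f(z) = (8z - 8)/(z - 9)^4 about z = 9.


Step 1: Write the numerator in powers of (z - 9): 8z - 8 = 8(z - 9) + (8*9 - 8) = 8(z - 9) + 64
Step 2: Divide by (z - 9)^4: f(z) = 64(z - 9)^(-4) + 8(z - 9)^(-3)
Step 3: This finite sum is the Laurent series of f about z = 9.
Step 4: Coefficient of (z - 9)^(-4) = 8*9 - 8 = 64

64


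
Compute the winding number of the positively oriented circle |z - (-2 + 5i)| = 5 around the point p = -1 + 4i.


Step 1: Center c = (-2, 5), radius = 5
Step 2: |p - c|^2 = 1^2 + (-1)^2 = 2
Step 3: r^2 = 25
Step 4: |p-c| < r so winding number = 1

1


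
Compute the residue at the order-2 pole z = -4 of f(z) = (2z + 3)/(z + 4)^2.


Step 1: Pole of order 2 at z = -4
Step 2: Res = lim d/dz [(z + 4)^2 * f(z)] as z -> -4
Step 3: (z + 4)^2 * f(z) = 2z + 3
Step 4: d/dz[2z + 3] = 2

2


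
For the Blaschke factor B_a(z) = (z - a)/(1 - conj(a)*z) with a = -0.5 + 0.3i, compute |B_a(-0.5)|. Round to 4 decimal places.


Step 1: Numerator z0 - a = -0.5 - (-0.5 + 0.3i) = 0 - 0.3i
Step 2: Denominator 1 - conj(a)*z0 = 1 - (-0.5 - 0.3i)*(-0.5) = 0.75 - 0.15i
Step 3: |z0 - a|^2 = 0^2 + (-0.3)^2 = 0.09; |1 - conj(a)*z0|^2 = 0.75^2 + (-0.15)^2 = 0.585
Step 4: |B_a(-0.5)| = sqrt(0.09 / 0.585) = sqrt(0.153846)
Step 5: = 0.3922

0.3922


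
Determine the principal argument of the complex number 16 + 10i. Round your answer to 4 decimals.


Step 1: z = 16 + 10i
Step 2: arg(z) = atan2(10, 16)
Step 3: arg(z) = 0.5586

0.5586


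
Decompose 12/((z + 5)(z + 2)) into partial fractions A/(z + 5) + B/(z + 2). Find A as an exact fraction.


Step 1: Multiply both sides by (z + 5) and set z = -5
Step 2: A = 12 / (-5 + 2)
Step 3: A = 12 / (-3)
Step 4: A = -4

-4


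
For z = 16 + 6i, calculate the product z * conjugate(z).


Step 1: conj(z) = 16 - 6i
Step 2: z * conj(z) = 16^2 + 6^2
Step 3: = 256 + 36 = 292

292


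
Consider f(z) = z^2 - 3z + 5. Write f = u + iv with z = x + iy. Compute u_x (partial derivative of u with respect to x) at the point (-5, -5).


Step 1: f(z) = (x+iy)^2 - 3(x+iy) + 5
Step 2: u = (x^2 - y^2) - 3x + 5
Step 3: u_x = 2x - 3
Step 4: At (-5, -5): u_x = -10 - 3 = -13

-13


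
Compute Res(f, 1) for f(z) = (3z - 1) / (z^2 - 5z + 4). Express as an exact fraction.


Step 1: Q(z) = z^2 - 5z + 4 = (z - 1)(z - 4)
Step 2: Q'(z) = 2z - 5
Step 3: Q'(1) = -3, P(1) = 2
Step 4: Res = P(1)/Q'(1) = 2/(-3) = -2/3

-2/3


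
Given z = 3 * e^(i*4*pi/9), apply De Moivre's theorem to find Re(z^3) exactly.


Step 1: By De Moivre's theorem, z^3 = 3^3 * e^(i*3*4*pi/9) = 27 * (cos(4*pi/3) + i*sin(4*pi/3))
Step 2: |z|^3 = 3^3 = 27
Step 3: The angle 4*pi/3 already lies in [0, 2*pi)
Step 4: cos(4*pi/3) = -1/2
Step 5: Re(z^3) = 27 * (-1/2) = -27/2

-27/2


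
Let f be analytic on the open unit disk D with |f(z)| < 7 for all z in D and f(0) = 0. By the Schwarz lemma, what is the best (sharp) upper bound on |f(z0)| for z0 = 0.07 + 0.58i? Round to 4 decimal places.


Step 1: g = f/7 maps D -> D with g(0) = 0, so by the Schwarz lemma |g(z)| <= |z|, i.e. |f(z)| <= 7|z|; this is sharp (f(z) = 7z).
Step 2: |z0|^2 = 0.07^2 + 0.58^2 = 0.3413
Step 3: |z0| = sqrt(0.3413) = 0.584209
Step 4: Best bound = 7 * |z0| = 7 * 0.584209 = 4.0895

4.0895


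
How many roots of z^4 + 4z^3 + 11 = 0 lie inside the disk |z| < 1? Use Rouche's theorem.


Step 1: On |z| = 1 the three terms have sizes |z^4| = 1^4 = 1, |4z^3| = 4*1^3 = 4, |11| = 11
Step 2: The dominant term is g(z) = 11; let h(z) = z^4 + 4z^3 so f = g + h
Step 3: On |z| = 1: |g| = 11 and |h| <= 1 + 4 = 5
Step 4: Since 11 > 5, |h| < |g| on |z| = 1, so by Rouche f has the same number of zeros as g inside |z| < 1
Step 5: g(z) = 11 is a nonzero constant with no zeros inside |z| < 1. Answer = 0

0


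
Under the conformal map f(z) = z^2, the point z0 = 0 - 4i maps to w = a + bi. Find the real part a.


Step 1: z0 = 0 - 4i
Step 2: z0^2 = 0^2 - (-4)^2 + 0i
Step 3: real part = 0 - 16 = -16

-16


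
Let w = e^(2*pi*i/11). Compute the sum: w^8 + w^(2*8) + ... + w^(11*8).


Step 1: The sum sum_{j=1}^{n} w^(k*j) equals n if n | k, else 0.
Step 2: Here n = 11, k = 8
Step 3: Does n divide k? 11 | 8 -> False
Step 4: Sum = 0

0


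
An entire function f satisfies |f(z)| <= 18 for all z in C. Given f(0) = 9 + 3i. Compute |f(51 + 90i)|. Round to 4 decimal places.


Step 1: By Liouville's theorem, a bounded entire function is constant.
Step 2: f(z) = f(0) = 9 + 3i for all z.
Step 3: |f(w)| = |9 + 3i| = sqrt(81 + 9)
Step 4: = 9.4868

9.4868


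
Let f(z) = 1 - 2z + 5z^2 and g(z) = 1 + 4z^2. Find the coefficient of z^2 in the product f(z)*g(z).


Step 1: z^2 term in f*g comes from: (1)*(4z^2) + (-2z)*(0) + (5z^2)*(1)
Step 2: = 4 + 0 + 5
Step 3: = 9

9


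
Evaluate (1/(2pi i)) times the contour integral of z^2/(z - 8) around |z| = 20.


Step 1: f(z) = z^2, a = 8 is inside |z| = 20
Step 2: By Cauchy integral formula: (1/(2pi*i)) * integral = f(a)
Step 3: f(8) = 8^2 = 64

64


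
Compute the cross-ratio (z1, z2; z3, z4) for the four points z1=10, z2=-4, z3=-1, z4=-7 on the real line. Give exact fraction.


Step 1: (z1-z3)(z2-z4) = 11 * 3 = 33
Step 2: (z1-z4)(z2-z3) = 17 * (-3) = -51
Step 3: Cross-ratio = -33/51 = -11/17

-11/17


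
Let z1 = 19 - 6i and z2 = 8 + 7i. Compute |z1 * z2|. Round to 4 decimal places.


Step 1: |z1| = sqrt(19^2 + (-6)^2) = sqrt(397)
Step 2: |z2| = sqrt(8^2 + 7^2) = sqrt(113)
Step 3: |z1*z2| = |z1|*|z2| = sqrt(397) * sqrt(113) = sqrt(397 * 113) = sqrt(44861)
Step 4: = 211.8042

211.8042


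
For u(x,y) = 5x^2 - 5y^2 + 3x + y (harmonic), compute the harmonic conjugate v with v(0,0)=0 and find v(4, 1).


Step 1: v_x = -u_y = 10y - 1
Step 2: v_y = u_x = 10x + 3
Step 3: v = 10xy - x + 3y + C
Step 4: v(0,0) = 0 => C = 0
Step 5: v(4, 1) = 39

39


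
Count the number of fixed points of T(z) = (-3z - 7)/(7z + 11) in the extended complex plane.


Step 1: Fixed points satisfy T(z) = z
Step 2: 7z^2 + 14z + 7 = 0
Step 3: Discriminant = 14^2 - 4*7*7 = 0
Step 4: Number of fixed points = 1

1


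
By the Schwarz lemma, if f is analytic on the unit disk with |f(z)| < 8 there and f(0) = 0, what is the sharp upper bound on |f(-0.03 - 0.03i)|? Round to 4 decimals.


Step 1: g = f/8 maps D -> D with g(0) = 0, so by the Schwarz lemma |g(z)| <= |z|, i.e. |f(z)| <= 8|z|; this is sharp (f(z) = 8z).
Step 2: |z0|^2 = (-0.03)^2 + (-0.03)^2 = 0.0018
Step 3: |z0| = sqrt(0.0018) = 0.042426
Step 4: Best bound = 8 * |z0| = 8 * 0.042426 = 0.3394

0.3394


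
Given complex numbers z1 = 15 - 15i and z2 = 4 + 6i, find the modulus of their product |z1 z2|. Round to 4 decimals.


Step 1: |z1| = sqrt(15^2 + (-15)^2) = sqrt(450)
Step 2: |z2| = sqrt(4^2 + 6^2) = sqrt(52)
Step 3: |z1*z2| = |z1|*|z2| = sqrt(450) * sqrt(52) = sqrt(450 * 52) = sqrt(23400)
Step 4: = 152.9706

152.9706


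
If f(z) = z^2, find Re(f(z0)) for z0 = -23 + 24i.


Step 1: z0 = -23 + 24i
Step 2: z0^2 = (-23)^2 - 24^2 - 1104i
Step 3: real part = 529 - 576 = -47

-47


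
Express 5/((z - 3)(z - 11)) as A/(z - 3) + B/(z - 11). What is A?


Step 1: Multiply both sides by (z - 3) and set z = 3
Step 2: A = 5 / (3 - 11)
Step 3: A = 5 / (-8)
Step 4: A = -5/8

-5/8


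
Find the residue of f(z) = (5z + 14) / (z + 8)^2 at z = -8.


Step 1: Pole of order 2 at z = -8
Step 2: Res = lim d/dz [(z + 8)^2 * f(z)] as z -> -8
Step 3: (z + 8)^2 * f(z) = 5z + 14
Step 4: d/dz[5z + 14] = 5

5


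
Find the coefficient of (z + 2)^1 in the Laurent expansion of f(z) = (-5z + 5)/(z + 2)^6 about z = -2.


Step 1: Write the numerator in powers of (z + 2): -5z + 5 = -5(z + 2) + (-5*(-2) + 5) = -5(z + 2) + 15
Step 2: Divide by (z + 2)^6: f(z) = 15(z + 2)^(-6) - 5(z + 2)^(-5)
Step 3: This finite sum is the Laurent series of f about z = -2.
Step 4: Only the powers -6 and -5 appear, so the coefficient of (z + 2)^1 = 0

0


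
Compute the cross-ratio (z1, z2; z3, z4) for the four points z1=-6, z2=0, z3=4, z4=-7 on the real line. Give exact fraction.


Step 1: (z1-z3)(z2-z4) = (-10) * 7 = -70
Step 2: (z1-z4)(z2-z3) = 1 * (-4) = -4
Step 3: Cross-ratio = 70/4 = 35/2

35/2


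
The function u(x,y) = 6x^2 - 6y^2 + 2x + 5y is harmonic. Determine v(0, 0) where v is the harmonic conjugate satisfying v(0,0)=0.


Step 1: v_x = -u_y = 12y - 5
Step 2: v_y = u_x = 12x + 2
Step 3: v = 12xy - 5x + 2y + C
Step 4: v(0,0) = 0 => C = 0
Step 5: v(0, 0) = 0

0


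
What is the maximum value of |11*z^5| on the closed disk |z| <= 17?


Step 1: On |z| = 17, |f(z)| = 11 * |z|^5 = 11 * 17^5
Step 2: By maximum modulus principle, maximum is on boundary.
Step 3: Maximum = 11 * 1419857 = 15618427

15618427


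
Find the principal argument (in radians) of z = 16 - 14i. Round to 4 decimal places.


Step 1: z = 16 - 14i
Step 2: arg(z) = atan2(-14, 16)
Step 3: arg(z) = -0.7188

-0.7188


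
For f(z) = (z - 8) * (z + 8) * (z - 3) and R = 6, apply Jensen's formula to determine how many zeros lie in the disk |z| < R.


Jensen's formula: (1/2pi)*integral log|f(Re^it)|dt = log|f(0)| + sum_{|a_k|<R} log(R/|a_k|)
Step 1: f(0) = (-8) * 8 * (-3) = 192
Step 2: log|f(0)| = log|8| + log|-8| + log|3| = 5.2575
Step 3: Zeros inside |z| < 6: 3
Step 4: Jensen sum = log(6/3) = 0.6931
Step 5: n(R) = number of terms in the Jensen sum = count of zeros inside |z| < 6 = 1

1


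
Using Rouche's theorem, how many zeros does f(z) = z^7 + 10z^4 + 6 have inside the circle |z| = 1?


Step 1: On |z| = 1 the three terms have sizes |z^7| = 1^7 = 1, |10z^4| = 10*1^4 = 10, |6| = 6
Step 2: The dominant term is g(z) = 10z^4; let h(z) = z^7 + 6 so f = g + h
Step 3: On |z| = 1: |g| = 10 and |h| <= 1 + 6 = 7
Step 4: Since 10 > 7, |h| < |g| on |z| = 1, so by Rouche f has the same number of zeros as g inside |z| < 1
Step 5: g(z) = 10z^4 has 4 zeros (at the origin, multiplicity 4) inside |z| < 1. Answer = 4

4


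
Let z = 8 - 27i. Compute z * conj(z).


Step 1: conj(z) = 8 + 27i
Step 2: z * conj(z) = 8^2 + (-27)^2
Step 3: = 64 + 729 = 793

793


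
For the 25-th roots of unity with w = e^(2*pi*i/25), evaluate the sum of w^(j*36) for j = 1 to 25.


Step 1: The sum sum_{j=1}^{n} w^(k*j) equals n if n | k, else 0.
Step 2: Here n = 25, k = 36
Step 3: Does n divide k? 25 | 36 -> False
Step 4: Sum = 0

0


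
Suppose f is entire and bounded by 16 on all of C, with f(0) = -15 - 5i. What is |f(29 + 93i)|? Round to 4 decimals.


Step 1: By Liouville's theorem, a bounded entire function is constant.
Step 2: f(z) = f(0) = -15 - 5i for all z.
Step 3: |f(w)| = |-15 - 5i| = sqrt(225 + 25)
Step 4: = 15.8114

15.8114


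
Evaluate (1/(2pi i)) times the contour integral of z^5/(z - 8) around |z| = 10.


Step 1: f(z) = z^5, a = 8 is inside |z| = 10
Step 2: By Cauchy integral formula: (1/(2pi*i)) * integral = f(a)
Step 3: f(8) = 8^5 = 32768

32768


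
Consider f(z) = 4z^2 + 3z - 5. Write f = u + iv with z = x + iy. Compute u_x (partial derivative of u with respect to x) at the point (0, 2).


Step 1: f(z) = 4(x+iy)^2 + 3(x+iy) - 5
Step 2: u = 4(x^2 - y^2) + 3x - 5
Step 3: u_x = 8x + 3
Step 4: At (0, 2): u_x = 0 + 3 = 3

3


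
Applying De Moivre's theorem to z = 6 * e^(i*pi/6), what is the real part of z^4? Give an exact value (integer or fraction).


Step 1: By De Moivre's theorem, z^4 = 6^4 * e^(i*4*pi/6) = 1296 * (cos(2*pi/3) + i*sin(2*pi/3))
Step 2: |z|^4 = 6^4 = 1296
Step 3: The angle 2*pi/3 already lies in [0, 2*pi)
Step 4: cos(2*pi/3) = -1/2
Step 5: Re(z^4) = 1296 * (-1/2) = -648

-648


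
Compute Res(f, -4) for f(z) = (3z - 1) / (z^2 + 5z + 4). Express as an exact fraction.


Step 1: Q(z) = z^2 + 5z + 4 = (z + 4)(z + 1)
Step 2: Q'(z) = 2z + 5
Step 3: Q'(-4) = -3, P(-4) = -13
Step 4: Res = P(-4)/Q'(-4) = -13/(-3) = 13/3

13/3


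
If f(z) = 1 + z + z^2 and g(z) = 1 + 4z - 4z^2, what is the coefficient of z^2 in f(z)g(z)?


Step 1: z^2 term in f*g comes from: (1)*(-4z^2) + (z)*(4z) + (z^2)*(1)
Step 2: = -4 + 4 + 1
Step 3: = 1

1


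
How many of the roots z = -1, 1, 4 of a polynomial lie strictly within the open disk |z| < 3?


Step 1: Check each root:
  z = -1: |-1| = 1 < 3
  z = 1: |1| = 1 < 3
  z = 4: |4| = 4 >= 3
Step 2: Count = 2

2


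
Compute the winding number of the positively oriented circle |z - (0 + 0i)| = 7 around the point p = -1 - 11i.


Step 1: Center c = (0, 0), radius = 7
Step 2: |p - c|^2 = (-1)^2 + (-11)^2 = 122
Step 3: r^2 = 49
Step 4: |p-c| > r so winding number = 0

0


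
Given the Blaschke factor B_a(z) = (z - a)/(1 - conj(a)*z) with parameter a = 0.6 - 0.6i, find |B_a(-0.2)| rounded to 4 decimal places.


Step 1: Numerator z0 - a = -0.2 - (0.6 - 0.6i) = -0.8 + 0.6i
Step 2: Denominator 1 - conj(a)*z0 = 1 - (0.6 + 0.6i)*(-0.2) = 1.12 + 0.12i
Step 3: |z0 - a|^2 = (-0.8)^2 + 0.6^2 = 1; |1 - conj(a)*z0|^2 = 1.12^2 + 0.12^2 = 1.2688
Step 4: |B_a(-0.2)| = sqrt(1 / 1.2688) = sqrt(0.788146)
Step 5: = 0.8878

0.8878


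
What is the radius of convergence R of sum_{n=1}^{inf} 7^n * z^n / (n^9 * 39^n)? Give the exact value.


Step 1: General term a_n = 7^n / (n^9 * 39^n)
Step 2: By the root test, |a_n|^(1/n) = 7 / (n^(9/n) * 39) -> 7/39 as n -> infinity (since n^(9/n) -> 1)
Step 3: R = 1/lim|a_n|^(1/n) = 39/7

39/7


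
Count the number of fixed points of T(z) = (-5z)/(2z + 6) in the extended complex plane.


Step 1: Fixed points satisfy T(z) = z
Step 2: 2z^2 + 11z = 0
Step 3: Discriminant = 11^2 - 4*2*0 = 121
Step 4: Number of fixed points = 2

2


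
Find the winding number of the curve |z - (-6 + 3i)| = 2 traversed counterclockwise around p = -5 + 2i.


Step 1: Center c = (-6, 3), radius = 2
Step 2: |p - c|^2 = 1^2 + (-1)^2 = 2
Step 3: r^2 = 4
Step 4: |p-c| < r so winding number = 1

1


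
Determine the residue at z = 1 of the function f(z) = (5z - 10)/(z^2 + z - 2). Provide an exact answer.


Step 1: Q(z) = z^2 + z - 2 = (z - 1)(z + 2)
Step 2: Q'(z) = 2z + 1
Step 3: Q'(1) = 3, P(1) = -5
Step 4: Res = P(1)/Q'(1) = -5/3 = -5/3

-5/3


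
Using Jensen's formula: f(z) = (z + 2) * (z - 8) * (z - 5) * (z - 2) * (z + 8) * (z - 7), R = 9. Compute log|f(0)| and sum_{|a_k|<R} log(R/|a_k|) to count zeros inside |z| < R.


Jensen's formula: (1/2pi)*integral log|f(Re^it)|dt = log|f(0)| + sum_{|a_k|<R} log(R/|a_k|)
Step 1: f(0) = 2 * (-8) * (-5) * (-2) * 8 * (-7) = 8960
Step 2: log|f(0)| = log|-2| + log|8| + log|5| + log|2| + log|-8| + log|7| = 9.1005
Step 3: Zeros inside |z| < 9: -2, 8, 5, 2, -8, 7
Step 4: Jensen sum = log(9/2) + log(9/8) + log(9/5) + log(9/2) + log(9/8) + log(9/7) = 4.0828
Step 5: n(R) = number of terms in the Jensen sum = count of zeros inside |z| < 9 = 6

6


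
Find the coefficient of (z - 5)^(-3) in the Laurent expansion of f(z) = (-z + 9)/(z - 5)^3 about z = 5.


Step 1: Write the numerator in powers of (z - 5): -z + 9 = -(z - 5) + (-1*5 + 9) = -(z - 5) + 4
Step 2: Divide by (z - 5)^3: f(z) = 4(z - 5)^(-3) - (z - 5)^(-2)
Step 3: This finite sum is the Laurent series of f about z = 5.
Step 4: Coefficient of (z - 5)^(-3) = -1*5 + 9 = 4

4


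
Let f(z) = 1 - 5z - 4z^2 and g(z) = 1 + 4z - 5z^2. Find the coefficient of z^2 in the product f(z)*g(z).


Step 1: z^2 term in f*g comes from: (1)*(-5z^2) + (-5z)*(4z) + (-4z^2)*(1)
Step 2: = -5 - 20 - 4
Step 3: = -29

-29


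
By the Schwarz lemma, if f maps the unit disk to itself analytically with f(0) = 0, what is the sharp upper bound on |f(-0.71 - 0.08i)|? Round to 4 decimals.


Step 1: Schwarz lemma: if f: D -> D is analytic with f(0) = 0, then |f(z)| <= |z| for all z in D, and this is sharp (f(z) = z).
Step 2: |z0|^2 = (-0.71)^2 + (-0.08)^2 = 0.5105
Step 3: |z0| = sqrt(0.5105) = 0.714493
Step 4: Best bound = |z0| = 0.7145

0.7145


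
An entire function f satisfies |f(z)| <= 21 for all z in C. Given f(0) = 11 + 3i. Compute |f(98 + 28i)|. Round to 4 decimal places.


Step 1: By Liouville's theorem, a bounded entire function is constant.
Step 2: f(z) = f(0) = 11 + 3i for all z.
Step 3: |f(w)| = |11 + 3i| = sqrt(121 + 9)
Step 4: = 11.4018

11.4018


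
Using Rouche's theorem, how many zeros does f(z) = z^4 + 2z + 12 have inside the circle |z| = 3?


Step 1: On |z| = 3 the three terms have sizes |z^4| = 3^4 = 81, |2z| = 2*3 = 6, |12| = 12
Step 2: The dominant term is g(z) = z^4; let h(z) = 2z + 12 so f = g + h
Step 3: On |z| = 3: |g| = 81 and |h| <= 6 + 12 = 18
Step 4: Since 81 > 18, |h| < |g| on |z| = 3, so by Rouche f has the same number of zeros as g inside |z| < 3
Step 5: g(z) = z^4 has 4 zeros (all at the origin) inside |z| < 3. Answer = 4

4


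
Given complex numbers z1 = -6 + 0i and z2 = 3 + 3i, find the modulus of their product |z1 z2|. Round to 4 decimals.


Step 1: |z1| = sqrt((-6)^2 + 0^2) = sqrt(36)
Step 2: |z2| = sqrt(3^2 + 3^2) = sqrt(18)
Step 3: |z1*z2| = |z1|*|z2| = sqrt(36) * sqrt(18) = sqrt(36 * 18) = sqrt(648)
Step 4: = 25.4558

25.4558


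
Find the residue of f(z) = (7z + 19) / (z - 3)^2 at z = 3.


Step 1: Pole of order 2 at z = 3
Step 2: Res = lim d/dz [(z - 3)^2 * f(z)] as z -> 3
Step 3: (z - 3)^2 * f(z) = 7z + 19
Step 4: d/dz[7z + 19] = 7

7


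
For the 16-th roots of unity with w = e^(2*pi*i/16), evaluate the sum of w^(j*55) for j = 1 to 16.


Step 1: The sum sum_{j=1}^{n} w^(k*j) equals n if n | k, else 0.
Step 2: Here n = 16, k = 55
Step 3: Does n divide k? 16 | 55 -> False
Step 4: Sum = 0

0


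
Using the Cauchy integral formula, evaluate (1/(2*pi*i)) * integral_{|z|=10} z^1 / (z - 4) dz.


Step 1: f(z) = z^1, a = 4 is inside |z| = 10
Step 2: By Cauchy integral formula: (1/(2pi*i)) * integral = f(a)
Step 3: f(4) = 4^1 = 4

4


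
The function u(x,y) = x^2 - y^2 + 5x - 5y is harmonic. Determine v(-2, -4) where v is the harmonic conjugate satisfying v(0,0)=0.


Step 1: v_x = -u_y = 2y + 5
Step 2: v_y = u_x = 2x + 5
Step 3: v = 2xy + 5x + 5y + C
Step 4: v(0,0) = 0 => C = 0
Step 5: v(-2, -4) = -14

-14


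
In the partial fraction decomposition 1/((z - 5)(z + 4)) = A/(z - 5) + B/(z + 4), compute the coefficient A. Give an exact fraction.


Step 1: Multiply both sides by (z - 5) and set z = 5
Step 2: A = 1 / (5 + 4)
Step 3: A = 1 / 9
Step 4: A = 1/9

1/9


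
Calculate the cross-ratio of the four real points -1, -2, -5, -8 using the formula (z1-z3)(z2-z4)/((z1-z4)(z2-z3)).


Step 1: (z1-z3)(z2-z4) = 4 * 6 = 24
Step 2: (z1-z4)(z2-z3) = 7 * 3 = 21
Step 3: Cross-ratio = 24/21 = 8/7

8/7


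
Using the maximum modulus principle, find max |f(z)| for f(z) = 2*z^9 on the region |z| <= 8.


Step 1: On |z| = 8, |f(z)| = 2 * |z|^9 = 2 * 8^9
Step 2: By maximum modulus principle, maximum is on boundary.
Step 3: Maximum = 2 * 134217728 = 268435456

268435456


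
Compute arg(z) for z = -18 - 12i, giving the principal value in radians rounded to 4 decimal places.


Step 1: z = -18 - 12i
Step 2: arg(z) = atan2(-12, -18)
Step 3: arg(z) = -2.5536

-2.5536


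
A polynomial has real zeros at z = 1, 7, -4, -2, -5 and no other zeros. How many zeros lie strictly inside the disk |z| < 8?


Step 1: Check each root:
  z = 1: |1| = 1 < 8
  z = 7: |7| = 7 < 8
  z = -4: |-4| = 4 < 8
  z = -2: |-2| = 2 < 8
  z = -5: |-5| = 5 < 8
Step 2: Count = 5

5


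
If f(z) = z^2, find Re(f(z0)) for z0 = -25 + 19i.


Step 1: z0 = -25 + 19i
Step 2: z0^2 = (-25)^2 - 19^2 - 950i
Step 3: real part = 625 - 361 = 264

264


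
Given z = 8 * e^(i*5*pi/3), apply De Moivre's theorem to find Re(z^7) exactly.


Step 1: By De Moivre's theorem, z^7 = 8^7 * e^(i*7*5*pi/3) = 2097152 * (cos(35*pi/3) + i*sin(35*pi/3))
Step 2: |z|^7 = 8^7 = 2097152
Step 3: Reduce the angle mod 2*pi: 35*pi/3 - 10*pi = 5*pi/3
Step 4: cos(5*pi/3) = 1/2
Step 5: Re(z^7) = 2097152 * 1/2 = 1048576

1048576


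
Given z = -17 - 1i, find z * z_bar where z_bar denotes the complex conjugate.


Step 1: conj(z) = -17 + 1i
Step 2: z * conj(z) = (-17)^2 + (-1)^2
Step 3: = 289 + 1 = 290

290


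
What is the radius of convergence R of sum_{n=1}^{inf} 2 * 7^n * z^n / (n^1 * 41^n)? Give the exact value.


Step 1: General term a_n = 2 * 7^n / (n^1 * 41^n)
Step 2: By the root test, |a_n|^(1/n) = 2^(1/n) * 7 / (n^(1/n) * 41) -> 7/41 as n -> infinity (since 2^(1/n) -> 1 and n^(1/n) -> 1)
Step 3: R = 1/lim|a_n|^(1/n) = 41/7

41/7


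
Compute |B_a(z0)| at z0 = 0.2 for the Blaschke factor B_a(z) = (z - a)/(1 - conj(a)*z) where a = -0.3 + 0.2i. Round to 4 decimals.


Step 1: Numerator z0 - a = 0.2 - (-0.3 + 0.2i) = 0.5 - 0.2i
Step 2: Denominator 1 - conj(a)*z0 = 1 - (-0.3 - 0.2i)*0.2 = 1.06 + 0.04i
Step 3: |z0 - a|^2 = 0.5^2 + (-0.2)^2 = 0.29; |1 - conj(a)*z0|^2 = 1.06^2 + 0.04^2 = 1.1252
Step 4: |B_a(0.2)| = sqrt(0.29 / 1.1252) = sqrt(0.257732)
Step 5: = 0.5077

0.5077


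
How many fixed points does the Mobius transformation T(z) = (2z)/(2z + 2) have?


Step 1: Fixed points satisfy T(z) = z
Step 2: 2z^2 = 0
Step 3: Discriminant = 0^2 - 4*2*0 = 0
Step 4: Number of fixed points = 1

1


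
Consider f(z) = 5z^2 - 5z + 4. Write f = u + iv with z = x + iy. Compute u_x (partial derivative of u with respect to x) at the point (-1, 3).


Step 1: f(z) = 5(x+iy)^2 - 5(x+iy) + 4
Step 2: u = 5(x^2 - y^2) - 5x + 4
Step 3: u_x = 10x - 5
Step 4: At (-1, 3): u_x = -10 - 5 = -15

-15


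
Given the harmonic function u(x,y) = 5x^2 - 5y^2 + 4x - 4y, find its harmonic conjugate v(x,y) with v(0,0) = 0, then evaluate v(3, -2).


Step 1: v_x = -u_y = 10y + 4
Step 2: v_y = u_x = 10x + 4
Step 3: v = 10xy + 4x + 4y + C
Step 4: v(0,0) = 0 => C = 0
Step 5: v(3, -2) = -56

-56


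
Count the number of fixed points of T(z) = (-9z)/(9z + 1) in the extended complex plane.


Step 1: Fixed points satisfy T(z) = z
Step 2: 9z^2 + 10z = 0
Step 3: Discriminant = 10^2 - 4*9*0 = 100
Step 4: Number of fixed points = 2

2


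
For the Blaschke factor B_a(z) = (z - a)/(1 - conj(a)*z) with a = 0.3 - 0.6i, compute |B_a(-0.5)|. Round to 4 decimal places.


Step 1: Numerator z0 - a = -0.5 - (0.3 - 0.6i) = -0.8 + 0.6i
Step 2: Denominator 1 - conj(a)*z0 = 1 - (0.3 + 0.6i)*(-0.5) = 1.15 + 0.3i
Step 3: |z0 - a|^2 = (-0.8)^2 + 0.6^2 = 1; |1 - conj(a)*z0|^2 = 1.15^2 + 0.3^2 = 1.4125
Step 4: |B_a(-0.5)| = sqrt(1 / 1.4125) = sqrt(0.707965)
Step 5: = 0.8414

0.8414


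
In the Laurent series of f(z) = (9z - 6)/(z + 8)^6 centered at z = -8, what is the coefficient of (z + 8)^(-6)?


Step 1: Write the numerator in powers of (z + 8): 9z - 6 = 9(z + 8) + (9*(-8) - 6) = 9(z + 8) - 78
Step 2: Divide by (z + 8)^6: f(z) = -78(z + 8)^(-6) + 9(z + 8)^(-5)
Step 3: This finite sum is the Laurent series of f about z = -8.
Step 4: Coefficient of (z + 8)^(-6) = 9*(-8) - 6 = -78

-78


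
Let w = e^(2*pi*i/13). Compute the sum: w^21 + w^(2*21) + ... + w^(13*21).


Step 1: The sum sum_{j=1}^{n} w^(k*j) equals n if n | k, else 0.
Step 2: Here n = 13, k = 21
Step 3: Does n divide k? 13 | 21 -> False
Step 4: Sum = 0

0


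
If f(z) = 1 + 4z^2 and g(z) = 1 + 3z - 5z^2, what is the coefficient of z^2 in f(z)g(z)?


Step 1: z^2 term in f*g comes from: (1)*(-5z^2) + (0)*(3z) + (4z^2)*(1)
Step 2: = -5 + 0 + 4
Step 3: = -1

-1


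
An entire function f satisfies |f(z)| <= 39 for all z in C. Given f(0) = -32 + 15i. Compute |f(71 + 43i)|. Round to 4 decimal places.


Step 1: By Liouville's theorem, a bounded entire function is constant.
Step 2: f(z) = f(0) = -32 + 15i for all z.
Step 3: |f(w)| = |-32 + 15i| = sqrt(1024 + 225)
Step 4: = 35.3412

35.3412


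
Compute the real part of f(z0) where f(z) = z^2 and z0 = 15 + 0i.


Step 1: z0 = 15 + 0i
Step 2: z0^2 = 15^2 - 0^2 + 0i
Step 3: real part = 225 - 0 = 225

225


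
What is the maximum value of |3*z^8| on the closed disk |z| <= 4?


Step 1: On |z| = 4, |f(z)| = 3 * |z|^8 = 3 * 4^8
Step 2: By maximum modulus principle, maximum is on boundary.
Step 3: Maximum = 3 * 65536 = 196608

196608


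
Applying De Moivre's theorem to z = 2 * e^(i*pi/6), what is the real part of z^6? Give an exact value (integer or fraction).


Step 1: By De Moivre's theorem, z^6 = 2^6 * e^(i*6*pi/6) = 64 * (cos(pi) + i*sin(pi))
Step 2: |z|^6 = 2^6 = 64
Step 3: The angle pi already lies in [0, 2*pi)
Step 4: cos(pi) = -1
Step 5: Re(z^6) = 64 * (-1) = -64

-64


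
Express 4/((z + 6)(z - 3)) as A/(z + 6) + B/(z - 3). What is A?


Step 1: Multiply both sides by (z + 6) and set z = -6
Step 2: A = 4 / (-6 - 3)
Step 3: A = 4 / (-9)
Step 4: A = -4/9

-4/9


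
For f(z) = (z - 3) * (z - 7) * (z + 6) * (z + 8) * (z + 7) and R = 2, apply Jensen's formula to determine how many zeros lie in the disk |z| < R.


Jensen's formula: (1/2pi)*integral log|f(Re^it)|dt = log|f(0)| + sum_{|a_k|<R} log(R/|a_k|)
Step 1: f(0) = (-3) * (-7) * 6 * 8 * 7 = 7056
Step 2: log|f(0)| = log|3| + log|7| + log|-6| + log|-8| + log|-7| = 8.8616
Step 3: Zeros inside |z| < 2: none
Step 4: Jensen sum = (empty sum) = 0
Step 5: n(R) = number of terms in the Jensen sum = count of zeros inside |z| < 2 = 0

0


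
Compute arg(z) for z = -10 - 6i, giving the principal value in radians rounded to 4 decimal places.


Step 1: z = -10 - 6i
Step 2: arg(z) = atan2(-6, -10)
Step 3: arg(z) = -2.6012

-2.6012


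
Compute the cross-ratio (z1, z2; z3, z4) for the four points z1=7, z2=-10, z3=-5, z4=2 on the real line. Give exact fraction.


Step 1: (z1-z3)(z2-z4) = 12 * (-12) = -144
Step 2: (z1-z4)(z2-z3) = 5 * (-5) = -25
Step 3: Cross-ratio = 144/25 = 144/25

144/25


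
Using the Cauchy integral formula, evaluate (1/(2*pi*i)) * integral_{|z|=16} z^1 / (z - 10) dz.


Step 1: f(z) = z^1, a = 10 is inside |z| = 16
Step 2: By Cauchy integral formula: (1/(2pi*i)) * integral = f(a)
Step 3: f(10) = 10^1 = 10

10


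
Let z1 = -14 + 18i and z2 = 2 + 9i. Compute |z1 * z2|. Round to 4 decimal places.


Step 1: |z1| = sqrt((-14)^2 + 18^2) = sqrt(520)
Step 2: |z2| = sqrt(2^2 + 9^2) = sqrt(85)
Step 3: |z1*z2| = |z1|*|z2| = sqrt(520) * sqrt(85) = sqrt(520 * 85) = sqrt(44200)
Step 4: = 210.238

210.238


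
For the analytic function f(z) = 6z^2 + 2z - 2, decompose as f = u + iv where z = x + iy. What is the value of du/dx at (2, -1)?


Step 1: f(z) = 6(x+iy)^2 + 2(x+iy) - 2
Step 2: u = 6(x^2 - y^2) + 2x - 2
Step 3: u_x = 12x + 2
Step 4: At (2, -1): u_x = 24 + 2 = 26

26


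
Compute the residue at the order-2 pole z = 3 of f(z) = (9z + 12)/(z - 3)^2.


Step 1: Pole of order 2 at z = 3
Step 2: Res = lim d/dz [(z - 3)^2 * f(z)] as z -> 3
Step 3: (z - 3)^2 * f(z) = 9z + 12
Step 4: d/dz[9z + 12] = 9

9


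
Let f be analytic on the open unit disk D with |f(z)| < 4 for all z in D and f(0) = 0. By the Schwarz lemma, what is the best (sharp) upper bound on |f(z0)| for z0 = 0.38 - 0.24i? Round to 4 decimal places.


Step 1: g = f/4 maps D -> D with g(0) = 0, so by the Schwarz lemma |g(z)| <= |z|, i.e. |f(z)| <= 4|z|; this is sharp (f(z) = 4z).
Step 2: |z0|^2 = 0.38^2 + (-0.24)^2 = 0.202
Step 3: |z0| = sqrt(0.202) = 0.449444
Step 4: Best bound = 4 * |z0| = 4 * 0.449444 = 1.7978

1.7978


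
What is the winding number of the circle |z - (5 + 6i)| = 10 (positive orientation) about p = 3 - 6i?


Step 1: Center c = (5, 6), radius = 10
Step 2: |p - c|^2 = (-2)^2 + (-12)^2 = 148
Step 3: r^2 = 100
Step 4: |p-c| > r so winding number = 0

0


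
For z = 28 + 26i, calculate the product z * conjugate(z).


Step 1: conj(z) = 28 - 26i
Step 2: z * conj(z) = 28^2 + 26^2
Step 3: = 784 + 676 = 1460

1460


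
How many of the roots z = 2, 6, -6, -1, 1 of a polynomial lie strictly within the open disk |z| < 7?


Step 1: Check each root:
  z = 2: |2| = 2 < 7
  z = 6: |6| = 6 < 7
  z = -6: |-6| = 6 < 7
  z = -1: |-1| = 1 < 7
  z = 1: |1| = 1 < 7
Step 2: Count = 5

5


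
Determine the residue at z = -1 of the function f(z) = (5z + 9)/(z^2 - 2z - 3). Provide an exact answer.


Step 1: Q(z) = z^2 - 2z - 3 = (z + 1)(z - 3)
Step 2: Q'(z) = 2z - 2
Step 3: Q'(-1) = -4, P(-1) = 4
Step 4: Res = P(-1)/Q'(-1) = 4/(-4) = -1

-1


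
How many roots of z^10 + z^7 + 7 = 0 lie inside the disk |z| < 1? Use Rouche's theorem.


Step 1: On |z| = 1 the three terms have sizes |z^10| = 1^10 = 1, |z^7| = 1^7 = 1, |7| = 7
Step 2: The dominant term is g(z) = 7; let h(z) = z^10 + z^7 so f = g + h
Step 3: On |z| = 1: |g| = 7 and |h| <= 1 + 1 = 2
Step 4: Since 7 > 2, |h| < |g| on |z| = 1, so by Rouche f has the same number of zeros as g inside |z| < 1
Step 5: g(z) = 7 is a nonzero constant with no zeros inside |z| < 1. Answer = 0

0


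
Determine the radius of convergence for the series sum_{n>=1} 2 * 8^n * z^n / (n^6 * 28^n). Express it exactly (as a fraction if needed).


Step 1: General term a_n = 2 * 8^n / (n^6 * 28^n)
Step 2: By the root test, |a_n|^(1/n) = 2^(1/n) * 8 / (n^(6/n) * 28) -> 8/28 as n -> infinity (since 2^(1/n) -> 1 and n^(6/n) -> 1)
Step 3: R = 1/lim|a_n|^(1/n) = 28/8 = 7/2

7/2


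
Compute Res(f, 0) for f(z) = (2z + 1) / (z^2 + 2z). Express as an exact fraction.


Step 1: Q(z) = z^2 + 2z = (z)(z + 2)
Step 2: Q'(z) = 2z + 2
Step 3: Q'(0) = 2, P(0) = 1
Step 4: Res = P(0)/Q'(0) = 1/2 = 1/2

1/2


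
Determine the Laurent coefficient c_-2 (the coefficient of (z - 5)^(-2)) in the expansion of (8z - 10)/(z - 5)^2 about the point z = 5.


Step 1: Write the numerator in powers of (z - 5): 8z - 10 = 8(z - 5) + (8*5 - 10) = 8(z - 5) + 30
Step 2: Divide by (z - 5)^2: f(z) = 30(z - 5)^(-2) + 8(z - 5)^(-1)
Step 3: This finite sum is the Laurent series of f about z = 5.
Step 4: Coefficient of (z - 5)^(-2) = 8*5 - 10 = 30

30


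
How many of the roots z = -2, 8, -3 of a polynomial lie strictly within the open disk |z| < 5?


Step 1: Check each root:
  z = -2: |-2| = 2 < 5
  z = 8: |8| = 8 >= 5
  z = -3: |-3| = 3 < 5
Step 2: Count = 2

2


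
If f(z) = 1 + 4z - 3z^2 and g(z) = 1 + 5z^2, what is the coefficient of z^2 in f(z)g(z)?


Step 1: z^2 term in f*g comes from: (1)*(5z^2) + (4z)*(0) + (-3z^2)*(1)
Step 2: = 5 + 0 - 3
Step 3: = 2

2


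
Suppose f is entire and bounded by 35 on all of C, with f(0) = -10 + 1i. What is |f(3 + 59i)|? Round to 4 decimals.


Step 1: By Liouville's theorem, a bounded entire function is constant.
Step 2: f(z) = f(0) = -10 + 1i for all z.
Step 3: |f(w)| = |-10 + 1i| = sqrt(100 + 1)
Step 4: = 10.0499

10.0499


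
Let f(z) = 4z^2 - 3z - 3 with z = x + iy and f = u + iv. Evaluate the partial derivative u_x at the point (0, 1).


Step 1: f(z) = 4(x+iy)^2 - 3(x+iy) - 3
Step 2: u = 4(x^2 - y^2) - 3x - 3
Step 3: u_x = 8x - 3
Step 4: At (0, 1): u_x = 0 - 3 = -3

-3


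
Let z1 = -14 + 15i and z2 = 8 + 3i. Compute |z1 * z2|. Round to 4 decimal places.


Step 1: |z1| = sqrt((-14)^2 + 15^2) = sqrt(421)
Step 2: |z2| = sqrt(8^2 + 3^2) = sqrt(73)
Step 3: |z1*z2| = |z1|*|z2| = sqrt(421) * sqrt(73) = sqrt(421 * 73) = sqrt(30733)
Step 4: = 175.3083

175.3083


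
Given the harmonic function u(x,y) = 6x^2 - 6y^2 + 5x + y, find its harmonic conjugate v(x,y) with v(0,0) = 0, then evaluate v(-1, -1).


Step 1: v_x = -u_y = 12y - 1
Step 2: v_y = u_x = 12x + 5
Step 3: v = 12xy - x + 5y + C
Step 4: v(0,0) = 0 => C = 0
Step 5: v(-1, -1) = 8

8


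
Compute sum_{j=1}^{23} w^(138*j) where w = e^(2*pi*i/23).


Step 1: The sum sum_{j=1}^{n} w^(k*j) equals n if n | k, else 0.
Step 2: Here n = 23, k = 138
Step 3: Does n divide k? 23 | 138 -> True
Step 4: Sum = 23

23


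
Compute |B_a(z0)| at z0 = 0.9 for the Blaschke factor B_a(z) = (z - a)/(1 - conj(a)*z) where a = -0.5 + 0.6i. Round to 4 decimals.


Step 1: Numerator z0 - a = 0.9 - (-0.5 + 0.6i) = 1.4 - 0.6i
Step 2: Denominator 1 - conj(a)*z0 = 1 - (-0.5 - 0.6i)*0.9 = 1.45 + 0.54i
Step 3: |z0 - a|^2 = 1.4^2 + (-0.6)^2 = 2.32; |1 - conj(a)*z0|^2 = 1.45^2 + 0.54^2 = 2.3941
Step 4: |B_a(0.9)| = sqrt(2.32 / 2.3941) = sqrt(0.969049)
Step 5: = 0.9844

0.9844


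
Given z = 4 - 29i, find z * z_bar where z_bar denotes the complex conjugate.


Step 1: conj(z) = 4 + 29i
Step 2: z * conj(z) = 4^2 + (-29)^2
Step 3: = 16 + 841 = 857

857


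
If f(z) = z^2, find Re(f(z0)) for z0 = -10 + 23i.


Step 1: z0 = -10 + 23i
Step 2: z0^2 = (-10)^2 - 23^2 - 460i
Step 3: real part = 100 - 529 = -429

-429


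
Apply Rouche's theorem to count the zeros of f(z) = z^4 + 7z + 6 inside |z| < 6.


Step 1: On |z| = 6 the three terms have sizes |z^4| = 6^4 = 1296, |7z| = 7*6 = 42, |6| = 6
Step 2: The dominant term is g(z) = z^4; let h(z) = 7z + 6 so f = g + h
Step 3: On |z| = 6: |g| = 1296 and |h| <= 42 + 6 = 48
Step 4: Since 1296 > 48, |h| < |g| on |z| = 6, so by Rouche f has the same number of zeros as g inside |z| < 6
Step 5: g(z) = z^4 has 4 zeros (all at the origin) inside |z| < 6. Answer = 4

4


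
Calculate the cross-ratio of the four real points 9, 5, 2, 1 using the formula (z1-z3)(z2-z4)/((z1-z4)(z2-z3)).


Step 1: (z1-z3)(z2-z4) = 7 * 4 = 28
Step 2: (z1-z4)(z2-z3) = 8 * 3 = 24
Step 3: Cross-ratio = 28/24 = 7/6

7/6


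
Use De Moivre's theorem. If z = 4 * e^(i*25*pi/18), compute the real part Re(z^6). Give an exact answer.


Step 1: By De Moivre's theorem, z^6 = 4^6 * e^(i*6*25*pi/18) = 4096 * (cos(25*pi/3) + i*sin(25*pi/3))
Step 2: |z|^6 = 4^6 = 4096
Step 3: Reduce the angle mod 2*pi: 25*pi/3 - 8*pi = pi/3
Step 4: cos(pi/3) = 1/2
Step 5: Re(z^6) = 4096 * 1/2 = 2048

2048


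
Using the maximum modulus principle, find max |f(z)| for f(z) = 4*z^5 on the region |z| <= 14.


Step 1: On |z| = 14, |f(z)| = 4 * |z|^5 = 4 * 14^5
Step 2: By maximum modulus principle, maximum is on boundary.
Step 3: Maximum = 4 * 537824 = 2151296

2151296


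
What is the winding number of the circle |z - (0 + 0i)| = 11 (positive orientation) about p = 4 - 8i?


Step 1: Center c = (0, 0), radius = 11
Step 2: |p - c|^2 = 4^2 + (-8)^2 = 80
Step 3: r^2 = 121
Step 4: |p-c| < r so winding number = 1

1


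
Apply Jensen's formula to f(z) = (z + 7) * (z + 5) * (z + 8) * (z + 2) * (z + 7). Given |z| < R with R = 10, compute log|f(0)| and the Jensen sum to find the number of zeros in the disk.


Jensen's formula: (1/2pi)*integral log|f(Re^it)|dt = log|f(0)| + sum_{|a_k|<R} log(R/|a_k|)
Step 1: f(0) = 7 * 5 * 8 * 2 * 7 = 3920
Step 2: log|f(0)| = log|-7| + log|-5| + log|-8| + log|-2| + log|-7| = 8.2738
Step 3: Zeros inside |z| < 10: -7, -5, -8, -2, -7
Step 4: Jensen sum = log(10/7) + log(10/5) + log(10/8) + log(10/2) + log(10/7) = 3.2391
Step 5: n(R) = number of terms in the Jensen sum = count of zeros inside |z| < 10 = 5

5


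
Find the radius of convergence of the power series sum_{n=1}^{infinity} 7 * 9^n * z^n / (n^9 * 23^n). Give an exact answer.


Step 1: General term a_n = 7 * 9^n / (n^9 * 23^n)
Step 2: By the root test, |a_n|^(1/n) = 7^(1/n) * 9 / (n^(9/n) * 23) -> 9/23 as n -> infinity (since 7^(1/n) -> 1 and n^(9/n) -> 1)
Step 3: R = 1/lim|a_n|^(1/n) = 23/9

23/9


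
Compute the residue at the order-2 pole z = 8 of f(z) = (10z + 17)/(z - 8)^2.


Step 1: Pole of order 2 at z = 8
Step 2: Res = lim d/dz [(z - 8)^2 * f(z)] as z -> 8
Step 3: (z - 8)^2 * f(z) = 10z + 17
Step 4: d/dz[10z + 17] = 10

10


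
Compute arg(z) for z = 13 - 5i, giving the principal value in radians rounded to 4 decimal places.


Step 1: z = 13 - 5i
Step 2: arg(z) = atan2(-5, 13)
Step 3: arg(z) = -0.3672

-0.3672


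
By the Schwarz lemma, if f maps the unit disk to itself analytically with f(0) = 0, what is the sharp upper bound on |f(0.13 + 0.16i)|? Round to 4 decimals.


Step 1: Schwarz lemma: if f: D -> D is analytic with f(0) = 0, then |f(z)| <= |z| for all z in D, and this is sharp (f(z) = z).
Step 2: |z0|^2 = 0.13^2 + 0.16^2 = 0.0425
Step 3: |z0| = sqrt(0.0425) = 0.206155
Step 4: Best bound = |z0| = 0.2062

0.2062


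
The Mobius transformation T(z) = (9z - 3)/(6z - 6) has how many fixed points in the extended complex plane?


Step 1: Fixed points satisfy T(z) = z
Step 2: 6z^2 - 15z + 3 = 0
Step 3: Discriminant = (-15)^2 - 4*6*3 = 153
Step 4: Number of fixed points = 2

2


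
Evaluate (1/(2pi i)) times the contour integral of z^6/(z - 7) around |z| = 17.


Step 1: f(z) = z^6, a = 7 is inside |z| = 17
Step 2: By Cauchy integral formula: (1/(2pi*i)) * integral = f(a)
Step 3: f(7) = 7^6 = 117649

117649


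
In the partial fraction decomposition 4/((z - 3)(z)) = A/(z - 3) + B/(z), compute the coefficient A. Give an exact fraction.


Step 1: Multiply both sides by (z - 3) and set z = 3
Step 2: A = 4 / (3 - 0)
Step 3: A = 4 / 3
Step 4: A = 4/3

4/3


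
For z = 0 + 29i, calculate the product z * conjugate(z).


Step 1: conj(z) = 0 - 29i
Step 2: z * conj(z) = 0^2 + 29^2
Step 3: = 0 + 841 = 841

841


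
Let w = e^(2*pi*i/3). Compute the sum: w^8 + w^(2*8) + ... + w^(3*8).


Step 1: The sum sum_{j=1}^{n} w^(k*j) equals n if n | k, else 0.
Step 2: Here n = 3, k = 8
Step 3: Does n divide k? 3 | 8 -> False
Step 4: Sum = 0

0


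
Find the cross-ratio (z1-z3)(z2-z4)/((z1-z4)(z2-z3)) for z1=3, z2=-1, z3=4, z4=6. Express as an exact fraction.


Step 1: (z1-z3)(z2-z4) = (-1) * (-7) = 7
Step 2: (z1-z4)(z2-z3) = (-3) * (-5) = 15
Step 3: Cross-ratio = 7/15 = 7/15

7/15


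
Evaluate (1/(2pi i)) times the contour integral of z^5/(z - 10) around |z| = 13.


Step 1: f(z) = z^5, a = 10 is inside |z| = 13
Step 2: By Cauchy integral formula: (1/(2pi*i)) * integral = f(a)
Step 3: f(10) = 10^5 = 100000

100000


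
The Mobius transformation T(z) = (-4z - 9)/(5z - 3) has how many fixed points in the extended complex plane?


Step 1: Fixed points satisfy T(z) = z
Step 2: 5z^2 + z + 9 = 0
Step 3: Discriminant = 1^2 - 4*5*9 = -179
Step 4: Number of fixed points = 2

2
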